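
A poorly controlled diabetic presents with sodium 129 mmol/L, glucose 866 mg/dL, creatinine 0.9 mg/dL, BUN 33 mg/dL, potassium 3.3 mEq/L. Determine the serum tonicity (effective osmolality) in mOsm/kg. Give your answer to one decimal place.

Effective osmolality excludes urea (freely permeant across cell membranes):
2·Na + glucose/18
= 2·129 + 866/18
= 258 + 48.11
= 306.11 mOsm/kg

306.1 mOsm/kg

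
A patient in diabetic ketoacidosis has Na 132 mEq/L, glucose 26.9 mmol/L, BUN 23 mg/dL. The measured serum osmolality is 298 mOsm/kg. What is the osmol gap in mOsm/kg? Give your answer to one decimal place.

Calculated osmolality = 2·Na + glucose + BUN/2.8
= 2·132 + 26.9 + 23/2.8
= 264 + 26.90 + 8.21
= 299.11 mOsm/kg ≈ 299.1 mOsm/kg
Osmolar gap = measured − calculated = 298 − 299.1 = -1.1 mOsm/kg

-1.1 mOsm/kg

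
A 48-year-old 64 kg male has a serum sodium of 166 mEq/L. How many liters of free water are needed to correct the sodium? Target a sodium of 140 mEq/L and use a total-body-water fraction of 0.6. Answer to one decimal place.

7.1 L

TBW = 0.6 · 64 = 38.4 L
Free water deficit = TBW · (Na/140 − 1)
= 38.4 · (166/140 − 1)
= 38.4 · 0.1857
= 7.13 L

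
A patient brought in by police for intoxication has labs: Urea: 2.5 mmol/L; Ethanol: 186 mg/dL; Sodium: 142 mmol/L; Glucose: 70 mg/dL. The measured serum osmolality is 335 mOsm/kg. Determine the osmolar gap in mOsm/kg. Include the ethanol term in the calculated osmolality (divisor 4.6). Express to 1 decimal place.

Calculated osmolality = 2·Na + glucose/18 + urea + ethanol/4.6
= 2·142 + 70/18 + 2.5 + 186/4.6
= 284 + 3.89 + 2.50 + 40.43
= 330.82 mOsm/kg ≈ 330.8 mOsm/kg
Osmolar gap = measured − calculated = 335 − 330.8 = 4.2 mOsm/kg

4.2 mOsm/kg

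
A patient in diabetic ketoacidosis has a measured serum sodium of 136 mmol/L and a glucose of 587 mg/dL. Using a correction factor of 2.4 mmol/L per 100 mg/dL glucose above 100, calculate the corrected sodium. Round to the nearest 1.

Corrected Na = measured Na + 2.4 · (glucose − 100)/100
= 136 + 2.4 · (587 − 100)/100
= 136 + 11.7
= 147.7 mmol/L

148 mmol/L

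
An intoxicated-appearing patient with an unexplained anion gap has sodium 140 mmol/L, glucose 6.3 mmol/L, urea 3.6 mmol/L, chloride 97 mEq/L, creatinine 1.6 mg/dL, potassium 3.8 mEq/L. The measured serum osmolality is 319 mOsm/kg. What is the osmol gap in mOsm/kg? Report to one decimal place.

29.1 mOsm/kg

Calculated osmolality = 2·Na + glucose + urea
= 2·140 + 6.3 + 3.6
= 280 + 6.30 + 3.60
= 289.9 mOsm/kg ≈ 289.9 mOsm/kg
Osmolar gap = measured − calculated = 319 − 289.9 = 29.1 mOsm/kg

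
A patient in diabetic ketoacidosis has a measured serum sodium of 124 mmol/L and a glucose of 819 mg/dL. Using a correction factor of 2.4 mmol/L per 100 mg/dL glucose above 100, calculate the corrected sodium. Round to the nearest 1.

141 mmol/L

Corrected Na = measured Na + 2.4 · (glucose − 100)/100
= 124 + 2.4 · (819 − 100)/100
= 124 + 17.3
= 141.3 mmol/L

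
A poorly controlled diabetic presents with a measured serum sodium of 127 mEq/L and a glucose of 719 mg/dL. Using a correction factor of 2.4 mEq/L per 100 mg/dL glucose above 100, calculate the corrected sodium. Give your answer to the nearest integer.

142 mEq/L

Corrected Na = measured Na + 2.4 · (glucose − 100)/100
= 127 + 2.4 · (719 − 100)/100
= 127 + 14.9
= 141.9 mEq/L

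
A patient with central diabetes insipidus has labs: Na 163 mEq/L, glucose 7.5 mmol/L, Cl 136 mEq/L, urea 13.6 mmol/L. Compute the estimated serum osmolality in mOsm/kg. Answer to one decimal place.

347.1 mOsm/kg

Calculated osmolality = 2·Na + glucose + urea
= 2·163 + 7.5 + 13.6
= 326 + 7.50 + 13.60
= 347.1 mOsm/kg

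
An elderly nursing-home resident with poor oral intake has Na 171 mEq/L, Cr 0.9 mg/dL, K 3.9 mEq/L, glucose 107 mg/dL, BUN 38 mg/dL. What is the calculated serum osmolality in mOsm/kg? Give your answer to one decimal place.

Calculated osmolality = 2·Na + glucose/18 + BUN/2.8
= 2·171 + 107/18 + 38/2.8
= 342 + 5.94 + 13.57
= 361.51 mOsm/kg

361.5 mOsm/kg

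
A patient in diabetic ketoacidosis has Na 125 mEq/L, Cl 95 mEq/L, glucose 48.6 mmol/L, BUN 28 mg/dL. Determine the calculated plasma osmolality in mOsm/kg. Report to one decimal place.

308.6 mOsm/kg

Calculated osmolality = 2·Na + glucose + BUN/2.8
= 2·125 + 48.6 + 28/2.8
= 250 + 48.60 + 10
= 308.6 mOsm/kg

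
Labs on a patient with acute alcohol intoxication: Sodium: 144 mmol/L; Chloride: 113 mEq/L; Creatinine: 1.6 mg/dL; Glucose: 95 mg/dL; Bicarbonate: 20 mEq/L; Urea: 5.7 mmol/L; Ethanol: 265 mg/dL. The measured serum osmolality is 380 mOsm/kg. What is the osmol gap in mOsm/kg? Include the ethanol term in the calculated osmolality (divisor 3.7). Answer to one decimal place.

9.4 mOsm/kg

Calculated osmolality = 2·Na + glucose/18 + urea + ethanol/3.7
= 2·144 + 95/18 + 5.7 + 265/3.7
= 288 + 5.28 + 5.70 + 71.62
= 370.6 mOsm/kg ≈ 370.6 mOsm/kg
Osmolar gap = measured − calculated = 380 − 370.6 = 9.4 mOsm/kg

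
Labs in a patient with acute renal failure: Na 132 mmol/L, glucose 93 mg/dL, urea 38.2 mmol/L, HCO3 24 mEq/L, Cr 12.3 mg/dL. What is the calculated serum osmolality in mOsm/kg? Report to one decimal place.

Calculated osmolality = 2·Na + glucose/18 + urea
= 2·132 + 93/18 + 38.2
= 264 + 5.17 + 38.20
= 307.37 mOsm/kg

307.4 mOsm/kg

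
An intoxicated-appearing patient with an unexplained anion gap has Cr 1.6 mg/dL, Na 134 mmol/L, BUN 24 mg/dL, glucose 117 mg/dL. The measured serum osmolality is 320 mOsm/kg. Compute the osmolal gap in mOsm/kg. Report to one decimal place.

Calculated osmolality = 2·Na + glucose/18 + BUN/2.8
= 2·134 + 117/18 + 24/2.8
= 268 + 6.50 + 8.57
= 283.07 mOsm/kg ≈ 283.1 mOsm/kg
Osmolar gap = measured − calculated = 320 − 283.1 = 36.9 mOsm/kg

36.9 mOsm/kg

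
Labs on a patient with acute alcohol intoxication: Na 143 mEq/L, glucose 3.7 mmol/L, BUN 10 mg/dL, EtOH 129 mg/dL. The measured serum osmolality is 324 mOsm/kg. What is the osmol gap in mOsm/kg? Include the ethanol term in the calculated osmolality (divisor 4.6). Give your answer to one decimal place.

Calculated osmolality = 2·Na + glucose + BUN/2.8 + ethanol/4.6
= 2·143 + 3.7 + 10/2.8 + 129/4.6
= 286 + 3.70 + 3.57 + 28.04
= 321.31 mOsm/kg ≈ 321.3 mOsm/kg
Osmolar gap = measured − calculated = 324 − 321.3 = 2.7 mOsm/kg

2.7 mOsm/kg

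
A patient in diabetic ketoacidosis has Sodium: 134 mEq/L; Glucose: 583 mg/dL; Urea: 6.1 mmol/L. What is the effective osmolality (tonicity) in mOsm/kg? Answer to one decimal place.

Effective osmolality excludes urea (freely permeant across cell membranes):
2·Na + glucose/18
= 2·134 + 583/18
= 268 + 32.39
= 300.39 mOsm/kg

300.4 mOsm/kg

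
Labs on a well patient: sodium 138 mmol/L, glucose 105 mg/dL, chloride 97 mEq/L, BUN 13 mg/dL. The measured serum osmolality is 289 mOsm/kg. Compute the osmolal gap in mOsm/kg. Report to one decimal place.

Calculated osmolality = 2·Na + glucose/18 + BUN/2.8
= 2·138 + 105/18 + 13/2.8
= 276 + 5.83 + 4.64
= 286.47 mOsm/kg ≈ 286.5 mOsm/kg
Osmolar gap = measured − calculated = 289 − 286.5 = 2.5 mOsm/kg

2.5 mOsm/kg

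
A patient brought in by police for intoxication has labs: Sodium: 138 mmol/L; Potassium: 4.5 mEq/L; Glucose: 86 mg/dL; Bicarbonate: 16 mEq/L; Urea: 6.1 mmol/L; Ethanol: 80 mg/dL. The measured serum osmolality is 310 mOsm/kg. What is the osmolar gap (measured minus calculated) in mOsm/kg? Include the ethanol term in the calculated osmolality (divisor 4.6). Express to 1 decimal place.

5.7 mOsm/kg

Calculated osmolality = 2·Na + glucose/18 + urea + ethanol/4.6
= 2·138 + 86/18 + 6.1 + 80/4.6
= 276 + 4.78 + 6.10 + 17.39
= 304.27 mOsm/kg ≈ 304.3 mOsm/kg
Osmolar gap = measured − calculated = 310 − 304.3 = 5.7 mOsm/kg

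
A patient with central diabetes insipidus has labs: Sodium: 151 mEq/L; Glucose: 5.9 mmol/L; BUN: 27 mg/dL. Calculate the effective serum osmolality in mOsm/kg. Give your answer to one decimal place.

307.9 mOsm/kg

Effective osmolality excludes urea (freely permeant across cell membranes):
2·Na + glucose
= 2·151 + 5.9
= 302 + 5.9
= 307.9 mOsm/kg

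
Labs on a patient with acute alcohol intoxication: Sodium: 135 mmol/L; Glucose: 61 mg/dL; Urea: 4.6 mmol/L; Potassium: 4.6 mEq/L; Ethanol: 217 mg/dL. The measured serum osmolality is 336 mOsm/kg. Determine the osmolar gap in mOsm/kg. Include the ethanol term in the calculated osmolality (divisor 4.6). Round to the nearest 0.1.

10.8 mOsm/kg

Calculated osmolality = 2·Na + glucose/18 + urea + ethanol/4.6
= 2·135 + 61/18 + 4.6 + 217/4.6
= 270 + 3.39 + 4.60 + 47.17
= 325.16 mOsm/kg ≈ 325.2 mOsm/kg
Osmolar gap = measured − calculated = 336 − 325.2 = 10.8 mOsm/kg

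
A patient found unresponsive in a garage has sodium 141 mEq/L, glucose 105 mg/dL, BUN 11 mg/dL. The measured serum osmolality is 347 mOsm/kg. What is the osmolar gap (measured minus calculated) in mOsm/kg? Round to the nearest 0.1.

Calculated osmolality = 2·Na + glucose/18 + BUN/2.8
= 2·141 + 105/18 + 11/2.8
= 282 + 5.83 + 3.93
= 291.76 mOsm/kg ≈ 291.8 mOsm/kg
Osmolar gap = measured − calculated = 347 − 291.8 = 55.2 mOsm/kg

55.2 mOsm/kg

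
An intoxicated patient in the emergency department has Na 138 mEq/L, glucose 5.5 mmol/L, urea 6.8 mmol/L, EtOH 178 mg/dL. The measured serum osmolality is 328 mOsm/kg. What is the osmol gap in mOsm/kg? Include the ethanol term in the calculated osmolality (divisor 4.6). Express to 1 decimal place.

Calculated osmolality = 2·Na + glucose + urea + ethanol/4.6
= 2·138 + 5.5 + 6.8 + 178/4.6
= 276 + 5.50 + 6.80 + 38.70
= 327 mOsm/kg ≈ 327.0 mOsm/kg
Osmolar gap = measured − calculated = 328 − 327.0 = 1.0 mOsm/kg

1.0 mOsm/kg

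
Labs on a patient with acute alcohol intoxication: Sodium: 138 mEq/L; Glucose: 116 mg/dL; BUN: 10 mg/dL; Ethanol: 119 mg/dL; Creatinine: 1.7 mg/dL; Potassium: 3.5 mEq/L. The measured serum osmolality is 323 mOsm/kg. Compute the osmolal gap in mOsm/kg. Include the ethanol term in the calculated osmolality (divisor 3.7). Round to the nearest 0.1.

4.8 mOsm/kg

Calculated osmolality = 2·Na + glucose/18 + BUN/2.8 + ethanol/3.7
= 2·138 + 116/18 + 10/2.8 + 119/3.7
= 276 + 6.44 + 3.57 + 32.16
= 318.17 mOsm/kg ≈ 318.2 mOsm/kg
Osmolar gap = measured − calculated = 323 − 318.2 = 4.8 mOsm/kg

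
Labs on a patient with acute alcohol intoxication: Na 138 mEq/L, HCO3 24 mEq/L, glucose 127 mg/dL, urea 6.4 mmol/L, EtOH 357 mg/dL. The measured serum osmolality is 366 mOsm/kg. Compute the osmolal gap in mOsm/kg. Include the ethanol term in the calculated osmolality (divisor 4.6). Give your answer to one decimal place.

Calculated osmolality = 2·Na + glucose/18 + urea + ethanol/4.6
= 2·138 + 127/18 + 6.4 + 357/4.6
= 276 + 7.06 + 6.40 + 77.61
= 367.07 mOsm/kg ≈ 367.1 mOsm/kg
Osmolar gap = measured − calculated = 366 − 367.1 = -1.1 mOsm/kg

-1.1 mOsm/kg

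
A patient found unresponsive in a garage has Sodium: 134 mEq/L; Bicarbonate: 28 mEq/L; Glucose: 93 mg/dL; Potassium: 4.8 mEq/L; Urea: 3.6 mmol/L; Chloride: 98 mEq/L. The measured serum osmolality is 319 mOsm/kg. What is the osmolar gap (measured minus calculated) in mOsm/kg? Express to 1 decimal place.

Calculated osmolality = 2·Na + glucose/18 + urea
= 2·134 + 93/18 + 3.6
= 268 + 5.17 + 3.60
= 276.77 mOsm/kg ≈ 276.8 mOsm/kg
Osmolar gap = measured − calculated = 319 − 276.8 = 42.2 mOsm/kg

42.2 mOsm/kg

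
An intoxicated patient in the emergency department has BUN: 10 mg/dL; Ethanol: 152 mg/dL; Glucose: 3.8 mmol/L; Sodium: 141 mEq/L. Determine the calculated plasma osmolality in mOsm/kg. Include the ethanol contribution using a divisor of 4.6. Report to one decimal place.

322.4 mOsm/kg

Calculated osmolality = 2·Na + glucose + BUN/2.8 + ethanol/4.6
= 2·141 + 3.8 + 10/2.8 + 152/4.6
= 282 + 3.80 + 3.57 + 33.04
= 322.41 mOsm/kg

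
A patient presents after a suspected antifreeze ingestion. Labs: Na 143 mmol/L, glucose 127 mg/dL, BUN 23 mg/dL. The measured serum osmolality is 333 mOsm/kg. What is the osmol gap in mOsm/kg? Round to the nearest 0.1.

Calculated osmolality = 2·Na + glucose/18 + BUN/2.8
= 2·143 + 127/18 + 23/2.8
= 286 + 7.06 + 8.21
= 301.27 mOsm/kg ≈ 301.3 mOsm/kg
Osmolar gap = measured − calculated = 333 − 301.3 = 31.7 mOsm/kg

31.7 mOsm/kg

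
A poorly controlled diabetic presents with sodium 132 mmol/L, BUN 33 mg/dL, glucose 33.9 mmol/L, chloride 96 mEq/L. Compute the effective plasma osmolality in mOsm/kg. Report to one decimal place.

297.9 mOsm/kg

Effective osmolality excludes urea (freely permeant across cell membranes):
2·Na + glucose
= 2·132 + 33.9
= 264 + 33.9
= 297.9 mOsm/kg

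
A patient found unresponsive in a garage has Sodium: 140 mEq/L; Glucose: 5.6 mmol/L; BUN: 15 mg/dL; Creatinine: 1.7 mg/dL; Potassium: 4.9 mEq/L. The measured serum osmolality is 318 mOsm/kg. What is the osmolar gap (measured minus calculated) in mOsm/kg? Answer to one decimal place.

Calculated osmolality = 2·Na + glucose + BUN/2.8
= 2·140 + 5.6 + 15/2.8
= 280 + 5.60 + 5.36
= 290.96 mOsm/kg ≈ 291.0 mOsm/kg
Osmolar gap = measured − calculated = 318 − 291.0 = 27.0 mOsm/kg

27.0 mOsm/kg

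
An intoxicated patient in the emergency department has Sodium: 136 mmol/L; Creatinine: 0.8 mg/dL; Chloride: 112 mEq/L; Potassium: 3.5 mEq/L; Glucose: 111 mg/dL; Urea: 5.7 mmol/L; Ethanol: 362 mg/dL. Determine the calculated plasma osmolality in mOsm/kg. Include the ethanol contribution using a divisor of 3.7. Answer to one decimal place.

381.7 mOsm/kg

Calculated osmolality = 2·Na + glucose/18 + urea + ethanol/3.7
= 2·136 + 111/18 + 5.7 + 362/3.7
= 272 + 6.17 + 5.70 + 97.84
= 381.71 mOsm/kg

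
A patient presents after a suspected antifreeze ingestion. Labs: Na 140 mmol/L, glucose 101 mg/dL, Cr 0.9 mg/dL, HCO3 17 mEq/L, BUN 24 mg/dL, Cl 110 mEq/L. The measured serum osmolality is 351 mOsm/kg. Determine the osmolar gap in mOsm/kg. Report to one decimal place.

Calculated osmolality = 2·Na + glucose/18 + BUN/2.8
= 2·140 + 101/18 + 24/2.8
= 280 + 5.61 + 8.57
= 294.18 mOsm/kg ≈ 294.2 mOsm/kg
Osmolar gap = measured − calculated = 351 − 294.2 = 56.8 mOsm/kg

56.8 mOsm/kg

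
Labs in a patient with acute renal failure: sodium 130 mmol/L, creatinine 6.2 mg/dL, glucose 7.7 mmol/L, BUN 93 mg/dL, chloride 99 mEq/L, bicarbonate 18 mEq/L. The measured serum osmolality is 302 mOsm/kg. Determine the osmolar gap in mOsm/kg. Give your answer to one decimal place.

1.1 mOsm/kg

Calculated osmolality = 2·Na + glucose + BUN/2.8
= 2·130 + 7.7 + 93/2.8
= 260 + 7.70 + 33.21
= 300.91 mOsm/kg ≈ 300.9 mOsm/kg
Osmolar gap = measured − calculated = 302 − 300.9 = 1.1 mOsm/kg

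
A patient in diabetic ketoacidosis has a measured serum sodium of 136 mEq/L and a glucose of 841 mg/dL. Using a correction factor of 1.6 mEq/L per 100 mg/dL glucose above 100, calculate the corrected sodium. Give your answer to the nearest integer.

148 mEq/L

Corrected Na = measured Na + 1.6 · (glucose − 100)/100
= 136 + 1.6 · (841 − 100)/100
= 136 + 11.9
= 147.9 mEq/L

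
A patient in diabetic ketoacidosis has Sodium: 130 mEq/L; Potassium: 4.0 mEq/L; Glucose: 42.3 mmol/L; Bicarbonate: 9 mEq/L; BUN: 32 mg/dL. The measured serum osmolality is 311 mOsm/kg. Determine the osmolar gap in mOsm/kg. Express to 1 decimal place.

-2.7 mOsm/kg

Calculated osmolality = 2·Na + glucose + BUN/2.8
= 2·130 + 42.3 + 32/2.8
= 260 + 42.30 + 11.43
= 313.73 mOsm/kg ≈ 313.7 mOsm/kg
Osmolar gap = measured − calculated = 311 − 313.7 = -2.7 mOsm/kg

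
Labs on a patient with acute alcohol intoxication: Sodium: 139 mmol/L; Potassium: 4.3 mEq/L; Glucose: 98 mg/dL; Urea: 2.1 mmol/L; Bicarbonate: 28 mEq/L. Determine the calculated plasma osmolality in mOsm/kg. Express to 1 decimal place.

Calculated osmolality = 2·Na + glucose/18 + urea
= 2·139 + 98/18 + 2.1
= 278 + 5.44 + 2.10
= 285.54 mOsm/kg

285.5 mOsm/kg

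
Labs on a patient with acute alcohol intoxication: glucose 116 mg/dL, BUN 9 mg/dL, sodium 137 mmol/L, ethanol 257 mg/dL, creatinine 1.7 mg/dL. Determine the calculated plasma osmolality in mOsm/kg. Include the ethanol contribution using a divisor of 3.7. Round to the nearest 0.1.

353.1 mOsm/kg

Calculated osmolality = 2·Na + glucose/18 + BUN/2.8 + ethanol/3.7
= 2·137 + 116/18 + 9/2.8 + 257/3.7
= 274 + 6.44 + 3.21 + 69.46
= 353.11 mOsm/kg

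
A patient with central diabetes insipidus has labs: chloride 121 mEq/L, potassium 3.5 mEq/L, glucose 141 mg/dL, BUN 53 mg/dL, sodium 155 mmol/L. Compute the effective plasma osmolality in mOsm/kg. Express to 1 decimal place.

Effective osmolality excludes urea (freely permeant across cell membranes):
2·Na + glucose/18
= 2·155 + 141/18
= 310 + 7.83
= 317.83 mOsm/kg

317.8 mOsm/kg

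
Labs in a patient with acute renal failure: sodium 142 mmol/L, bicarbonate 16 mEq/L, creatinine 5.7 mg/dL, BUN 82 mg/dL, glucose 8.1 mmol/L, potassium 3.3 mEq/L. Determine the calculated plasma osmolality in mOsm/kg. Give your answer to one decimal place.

321.4 mOsm/kg

Calculated osmolality = 2·Na + glucose + BUN/2.8
= 2·142 + 8.1 + 82/2.8
= 284 + 8.10 + 29.29
= 321.39 mOsm/kg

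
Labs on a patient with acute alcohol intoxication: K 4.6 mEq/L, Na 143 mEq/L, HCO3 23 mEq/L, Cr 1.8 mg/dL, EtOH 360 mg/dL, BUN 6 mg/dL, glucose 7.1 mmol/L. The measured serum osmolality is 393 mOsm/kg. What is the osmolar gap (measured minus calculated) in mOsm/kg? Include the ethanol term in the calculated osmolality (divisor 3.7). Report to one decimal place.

Calculated osmolality = 2·Na + glucose + BUN/2.8 + ethanol/3.7
= 2·143 + 7.1 + 6/2.8 + 360/3.7
= 286 + 7.10 + 2.14 + 97.30
= 392.54 mOsm/kg ≈ 392.5 mOsm/kg
Osmolar gap = measured − calculated = 393 − 392.5 = 0.5 mOsm/kg

0.5 mOsm/kg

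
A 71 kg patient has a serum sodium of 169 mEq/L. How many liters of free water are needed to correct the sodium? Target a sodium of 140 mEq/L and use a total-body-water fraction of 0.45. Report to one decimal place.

6.6 L

TBW = 0.45 · 71 = 31.95 L
Free water deficit = TBW · (Na/140 − 1)
= 31.95 · (169/140 − 1)
= 31.95 · 0.2071
= 6.62 L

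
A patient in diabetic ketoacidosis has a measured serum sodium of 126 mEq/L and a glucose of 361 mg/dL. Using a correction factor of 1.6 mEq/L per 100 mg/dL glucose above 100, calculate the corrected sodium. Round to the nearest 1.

Corrected Na = measured Na + 1.6 · (glucose − 100)/100
= 126 + 1.6 · (361 − 100)/100
= 126 + 4.2
= 130.2 mEq/L

130 mEq/L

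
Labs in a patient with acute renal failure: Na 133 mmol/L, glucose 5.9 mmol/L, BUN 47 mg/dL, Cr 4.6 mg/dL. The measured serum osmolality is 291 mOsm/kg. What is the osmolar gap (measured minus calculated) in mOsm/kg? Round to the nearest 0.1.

Calculated osmolality = 2·Na + glucose + BUN/2.8
= 2·133 + 5.9 + 47/2.8
= 266 + 5.90 + 16.79
= 288.69 mOsm/kg ≈ 288.7 mOsm/kg
Osmolar gap = measured − calculated = 291 − 288.7 = 2.3 mOsm/kg

2.3 mOsm/kg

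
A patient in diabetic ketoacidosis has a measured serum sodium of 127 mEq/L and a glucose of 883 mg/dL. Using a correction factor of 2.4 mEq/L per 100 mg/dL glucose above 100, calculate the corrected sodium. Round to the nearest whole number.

146 mEq/L

Corrected Na = measured Na + 2.4 · (glucose − 100)/100
= 127 + 2.4 · (883 − 100)/100
= 127 + 18.8
= 145.8 mEq/L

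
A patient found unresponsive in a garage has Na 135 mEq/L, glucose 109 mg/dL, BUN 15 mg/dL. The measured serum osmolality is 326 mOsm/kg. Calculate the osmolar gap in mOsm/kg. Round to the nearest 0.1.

44.6 mOsm/kg

Calculated osmolality = 2·Na + glucose/18 + BUN/2.8
= 2·135 + 109/18 + 15/2.8
= 270 + 6.06 + 5.36
= 281.42 mOsm/kg ≈ 281.4 mOsm/kg
Osmolar gap = measured − calculated = 326 − 281.4 = 44.6 mOsm/kg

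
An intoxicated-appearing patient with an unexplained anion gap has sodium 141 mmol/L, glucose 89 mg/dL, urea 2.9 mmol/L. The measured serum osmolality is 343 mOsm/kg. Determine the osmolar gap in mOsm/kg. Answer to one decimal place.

53.2 mOsm/kg

Calculated osmolality = 2·Na + glucose/18 + urea
= 2·141 + 89/18 + 2.9
= 282 + 4.94 + 2.90
= 289.84 mOsm/kg ≈ 289.8 mOsm/kg
Osmolar gap = measured − calculated = 343 − 289.8 = 53.2 mOsm/kg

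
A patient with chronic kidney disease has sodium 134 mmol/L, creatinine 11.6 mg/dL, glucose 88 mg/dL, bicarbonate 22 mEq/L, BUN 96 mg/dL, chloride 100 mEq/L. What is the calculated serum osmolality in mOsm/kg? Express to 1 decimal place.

307.2 mOsm/kg

Calculated osmolality = 2·Na + glucose/18 + BUN/2.8
= 2·134 + 88/18 + 96/2.8
= 268 + 4.89 + 34.29
= 307.18 mOsm/kg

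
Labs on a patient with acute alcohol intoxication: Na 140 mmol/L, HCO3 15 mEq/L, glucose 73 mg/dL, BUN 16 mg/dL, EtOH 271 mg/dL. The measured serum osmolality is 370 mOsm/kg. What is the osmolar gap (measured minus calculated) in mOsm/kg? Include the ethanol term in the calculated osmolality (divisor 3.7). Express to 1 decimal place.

Calculated osmolality = 2·Na + glucose/18 + BUN/2.8 + ethanol/3.7
= 2·140 + 73/18 + 16/2.8 + 271/3.7
= 280 + 4.06 + 5.71 + 73.24
= 363.01 mOsm/kg ≈ 363.0 mOsm/kg
Osmolar gap = measured − calculated = 370 − 363.0 = 7.0 mOsm/kg

7.0 mOsm/kg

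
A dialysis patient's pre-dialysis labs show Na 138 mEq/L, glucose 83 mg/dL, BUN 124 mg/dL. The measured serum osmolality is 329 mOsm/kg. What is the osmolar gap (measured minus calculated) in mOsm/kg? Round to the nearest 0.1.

Calculated osmolality = 2·Na + glucose/18 + BUN/2.8
= 2·138 + 83/18 + 124/2.8
= 276 + 4.61 + 44.29
= 324.9 mOsm/kg ≈ 324.9 mOsm/kg
Osmolar gap = measured − calculated = 329 − 324.9 = 4.1 mOsm/kg

4.1 mOsm/kg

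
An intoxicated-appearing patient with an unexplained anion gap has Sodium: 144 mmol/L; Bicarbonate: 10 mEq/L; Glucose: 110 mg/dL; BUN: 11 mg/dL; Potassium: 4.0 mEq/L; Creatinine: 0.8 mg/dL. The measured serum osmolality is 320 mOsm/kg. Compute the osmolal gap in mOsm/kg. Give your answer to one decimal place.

22.0 mOsm/kg

Calculated osmolality = 2·Na + glucose/18 + BUN/2.8
= 2·144 + 110/18 + 11/2.8
= 288 + 6.11 + 3.93
= 298.04 mOsm/kg ≈ 298.0 mOsm/kg
Osmolar gap = measured − calculated = 320 − 298.0 = 22.0 mOsm/kg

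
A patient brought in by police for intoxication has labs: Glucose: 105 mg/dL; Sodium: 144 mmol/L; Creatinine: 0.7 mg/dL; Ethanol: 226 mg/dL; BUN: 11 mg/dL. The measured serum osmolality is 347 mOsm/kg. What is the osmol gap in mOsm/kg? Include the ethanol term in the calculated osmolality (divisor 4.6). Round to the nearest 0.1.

Calculated osmolality = 2·Na + glucose/18 + BUN/2.8 + ethanol/4.6
= 2·144 + 105/18 + 11/2.8 + 226/4.6
= 288 + 5.83 + 3.93 + 49.13
= 346.89 mOsm/kg ≈ 346.9 mOsm/kg
Osmolar gap = measured − calculated = 347 − 346.9 = 0.1 mOsm/kg

0.1 mOsm/kg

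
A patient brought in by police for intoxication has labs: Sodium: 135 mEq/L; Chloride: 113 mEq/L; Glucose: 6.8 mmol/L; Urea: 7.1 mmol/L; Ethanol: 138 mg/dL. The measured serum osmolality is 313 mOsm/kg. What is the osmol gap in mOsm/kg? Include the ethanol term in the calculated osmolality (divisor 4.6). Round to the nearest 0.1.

-0.9 mOsm/kg

Calculated osmolality = 2·Na + glucose + urea + ethanol/4.6
= 2·135 + 6.8 + 7.1 + 138/4.6
= 270 + 6.80 + 7.10 + 30
= 313.9 mOsm/kg ≈ 313.9 mOsm/kg
Osmolar gap = measured − calculated = 313 − 313.9 = -0.9 mOsm/kg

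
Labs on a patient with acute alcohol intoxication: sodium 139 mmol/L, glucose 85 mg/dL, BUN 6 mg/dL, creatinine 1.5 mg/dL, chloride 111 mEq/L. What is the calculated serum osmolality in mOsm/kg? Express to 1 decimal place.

284.9 mOsm/kg

Calculated osmolality = 2·Na + glucose/18 + BUN/2.8
= 2·139 + 85/18 + 6/2.8
= 278 + 4.72 + 2.14
= 284.86 mOsm/kg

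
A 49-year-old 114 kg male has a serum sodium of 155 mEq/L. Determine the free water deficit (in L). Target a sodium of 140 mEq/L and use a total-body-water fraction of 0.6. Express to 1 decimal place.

7.3 L

TBW = 0.6 · 114 = 68.4 L
Free water deficit = TBW · (Na/140 − 1)
= 68.4 · (155/140 − 1)
= 68.4 · 0.1071
= 7.33 L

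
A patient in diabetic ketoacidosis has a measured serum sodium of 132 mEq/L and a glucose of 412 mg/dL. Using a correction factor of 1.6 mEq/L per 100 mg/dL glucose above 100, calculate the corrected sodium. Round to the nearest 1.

Corrected Na = measured Na + 1.6 · (glucose − 100)/100
= 132 + 1.6 · (412 − 100)/100
= 132 + 5
= 137 mEq/L

137 mEq/L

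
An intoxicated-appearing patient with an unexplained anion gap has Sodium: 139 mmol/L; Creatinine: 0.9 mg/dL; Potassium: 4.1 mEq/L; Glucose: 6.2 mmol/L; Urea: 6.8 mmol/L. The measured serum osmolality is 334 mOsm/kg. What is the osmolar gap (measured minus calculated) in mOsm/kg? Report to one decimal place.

43.0 mOsm/kg

Calculated osmolality = 2·Na + glucose + urea
= 2·139 + 6.2 + 6.8
= 278 + 6.20 + 6.80
= 291 mOsm/kg ≈ 291.0 mOsm/kg
Osmolar gap = measured − calculated = 334 − 291.0 = 43.0 mOsm/kg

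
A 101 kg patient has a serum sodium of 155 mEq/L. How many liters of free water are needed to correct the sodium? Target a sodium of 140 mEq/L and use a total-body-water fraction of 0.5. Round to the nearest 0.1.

TBW = 0.5 · 101 = 50.5 L
Free water deficit = TBW · (Na/140 − 1)
= 50.5 · (155/140 − 1)
= 50.5 · 0.1071
= 5.41 L

5.4 L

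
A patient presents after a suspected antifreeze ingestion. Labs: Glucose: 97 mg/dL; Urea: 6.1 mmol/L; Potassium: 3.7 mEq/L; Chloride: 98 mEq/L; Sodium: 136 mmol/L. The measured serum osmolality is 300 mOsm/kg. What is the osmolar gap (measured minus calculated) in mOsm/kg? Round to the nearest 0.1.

16.5 mOsm/kg

Calculated osmolality = 2·Na + glucose/18 + urea
= 2·136 + 97/18 + 6.1
= 272 + 5.39 + 6.10
= 283.49 mOsm/kg ≈ 283.5 mOsm/kg
Osmolar gap = measured − calculated = 300 − 283.5 = 16.5 mOsm/kg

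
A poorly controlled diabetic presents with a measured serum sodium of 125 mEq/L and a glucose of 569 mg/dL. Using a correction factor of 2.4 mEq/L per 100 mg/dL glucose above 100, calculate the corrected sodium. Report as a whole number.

Corrected Na = measured Na + 2.4 · (glucose − 100)/100
= 125 + 2.4 · (569 − 100)/100
= 125 + 11.3
= 136.3 mEq/L

136 mEq/L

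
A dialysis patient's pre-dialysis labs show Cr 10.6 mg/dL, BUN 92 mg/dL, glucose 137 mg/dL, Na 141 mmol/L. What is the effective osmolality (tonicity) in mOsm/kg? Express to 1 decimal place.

289.6 mOsm/kg

Effective osmolality excludes urea (freely permeant across cell membranes):
2·Na + glucose/18
= 2·141 + 137/18
= 282 + 7.61
= 289.61 mOsm/kg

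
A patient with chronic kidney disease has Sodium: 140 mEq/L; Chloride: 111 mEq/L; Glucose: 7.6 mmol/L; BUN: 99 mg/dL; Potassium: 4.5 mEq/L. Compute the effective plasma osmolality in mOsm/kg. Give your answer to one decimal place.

Effective osmolality excludes urea (freely permeant across cell membranes):
2·Na + glucose
= 2·140 + 7.6
= 280 + 7.6
= 287.6 mOsm/kg

287.6 mOsm/kg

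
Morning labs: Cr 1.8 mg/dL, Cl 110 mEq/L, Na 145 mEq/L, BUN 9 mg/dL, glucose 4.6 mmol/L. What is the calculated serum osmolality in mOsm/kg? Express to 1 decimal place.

Calculated osmolality = 2·Na + glucose + BUN/2.8
= 2·145 + 4.6 + 9/2.8
= 290 + 4.60 + 3.21
= 297.81 mOsm/kg

297.8 mOsm/kg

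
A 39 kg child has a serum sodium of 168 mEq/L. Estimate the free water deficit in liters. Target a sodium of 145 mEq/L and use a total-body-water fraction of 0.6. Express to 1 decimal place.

3.7 L

TBW = 0.6 · 39 = 23.4 L
Free water deficit = TBW · (Na/145 − 1)
= 23.4 · (168/145 − 1)
= 23.4 · 0.1586
= 3.71 L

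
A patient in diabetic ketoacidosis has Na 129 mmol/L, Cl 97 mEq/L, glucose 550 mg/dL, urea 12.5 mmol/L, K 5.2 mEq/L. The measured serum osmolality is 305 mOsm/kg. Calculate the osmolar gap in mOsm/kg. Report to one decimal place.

Calculated osmolality = 2·Na + glucose/18 + urea
= 2·129 + 550/18 + 12.5
= 258 + 30.56 + 12.50
= 301.06 mOsm/kg ≈ 301.1 mOsm/kg
Osmolar gap = measured − calculated = 305 − 301.1 = 3.9 mOsm/kg

3.9 mOsm/kg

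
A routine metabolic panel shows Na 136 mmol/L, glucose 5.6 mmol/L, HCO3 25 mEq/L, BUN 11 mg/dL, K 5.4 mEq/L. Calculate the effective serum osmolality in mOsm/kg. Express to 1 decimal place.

277.6 mOsm/kg

Effective osmolality excludes urea (freely permeant across cell membranes):
2·Na + glucose
= 2·136 + 5.6
= 272 + 5.6
= 277.6 mOsm/kg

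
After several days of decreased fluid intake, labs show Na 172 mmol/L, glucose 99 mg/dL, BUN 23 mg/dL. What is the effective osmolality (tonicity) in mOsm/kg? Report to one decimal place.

349.5 mOsm/kg

Effective osmolality excludes urea (freely permeant across cell membranes):
2·Na + glucose/18
= 2·172 + 99/18
= 344 + 5.5
= 349.5 mOsm/kg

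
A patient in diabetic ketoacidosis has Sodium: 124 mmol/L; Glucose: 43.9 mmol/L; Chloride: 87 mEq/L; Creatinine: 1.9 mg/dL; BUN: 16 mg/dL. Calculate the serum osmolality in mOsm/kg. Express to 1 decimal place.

297.6 mOsm/kg

Calculated osmolality = 2·Na + glucose + BUN/2.8
= 2·124 + 43.9 + 16/2.8
= 248 + 43.90 + 5.71
= 297.61 mOsm/kg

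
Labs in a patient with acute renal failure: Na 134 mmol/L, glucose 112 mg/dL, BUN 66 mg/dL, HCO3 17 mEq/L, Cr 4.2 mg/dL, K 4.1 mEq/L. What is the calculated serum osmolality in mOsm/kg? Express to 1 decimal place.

Calculated osmolality = 2·Na + glucose/18 + BUN/2.8
= 2·134 + 112/18 + 66/2.8
= 268 + 6.22 + 23.57
= 297.79 mOsm/kg

297.8 mOsm/kg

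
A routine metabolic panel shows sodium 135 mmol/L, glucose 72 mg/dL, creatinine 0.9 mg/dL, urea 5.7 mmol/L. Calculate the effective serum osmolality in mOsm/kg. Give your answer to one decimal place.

Effective osmolality excludes urea (freely permeant across cell membranes):
2·Na + glucose/18
= 2·135 + 72/18
= 270 + 4
= 274 mOsm/kg

274.0 mOsm/kg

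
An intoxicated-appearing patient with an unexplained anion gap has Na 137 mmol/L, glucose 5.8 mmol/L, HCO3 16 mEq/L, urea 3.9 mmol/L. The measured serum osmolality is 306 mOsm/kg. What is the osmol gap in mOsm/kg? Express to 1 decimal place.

22.3 mOsm/kg

Calculated osmolality = 2·Na + glucose + urea
= 2·137 + 5.8 + 3.9
= 274 + 5.80 + 3.90
= 283.7 mOsm/kg ≈ 283.7 mOsm/kg
Osmolar gap = measured − calculated = 306 − 283.7 = 22.3 mOsm/kg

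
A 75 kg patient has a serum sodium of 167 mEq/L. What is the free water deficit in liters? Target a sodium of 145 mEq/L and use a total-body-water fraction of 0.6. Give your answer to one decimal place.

6.8 L

TBW = 0.6 · 75 = 45 L
Free water deficit = TBW · (Na/145 − 1)
= 45 · (167/145 − 1)
= 45 · 0.1517
= 6.83 L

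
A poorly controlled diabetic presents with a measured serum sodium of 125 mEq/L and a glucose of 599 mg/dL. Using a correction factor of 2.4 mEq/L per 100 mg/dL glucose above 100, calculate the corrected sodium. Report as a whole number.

Corrected Na = measured Na + 2.4 · (glucose − 100)/100
= 125 + 2.4 · (599 − 100)/100
= 125 + 12
= 137 mEq/L

137 mEq/L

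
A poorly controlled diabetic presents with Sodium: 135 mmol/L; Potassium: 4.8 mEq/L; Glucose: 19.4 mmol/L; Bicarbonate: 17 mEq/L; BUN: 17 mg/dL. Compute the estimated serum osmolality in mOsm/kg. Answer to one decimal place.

Calculated osmolality = 2·Na + glucose + BUN/2.8
= 2·135 + 19.4 + 17/2.8
= 270 + 19.40 + 6.07
= 295.47 mOsm/kg

295.5 mOsm/kg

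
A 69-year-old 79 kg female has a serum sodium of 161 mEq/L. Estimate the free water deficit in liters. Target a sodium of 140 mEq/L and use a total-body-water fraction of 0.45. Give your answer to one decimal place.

TBW = 0.45 · 79 = 35.55 L
Free water deficit = TBW · (Na/140 − 1)
= 35.55 · (161/140 − 1)
= 35.55 · 0.15
= 5.33 L

5.3 L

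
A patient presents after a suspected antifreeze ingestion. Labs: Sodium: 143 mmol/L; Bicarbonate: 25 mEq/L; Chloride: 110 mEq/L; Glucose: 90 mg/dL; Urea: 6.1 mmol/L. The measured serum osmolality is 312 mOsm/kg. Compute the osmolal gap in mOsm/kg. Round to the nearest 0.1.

Calculated osmolality = 2·Na + glucose/18 + urea
= 2·143 + 90/18 + 6.1
= 286 + 5 + 6.10
= 297.1 mOsm/kg ≈ 297.1 mOsm/kg
Osmolar gap = measured − calculated = 312 − 297.1 = 14.9 mOsm/kg

14.9 mOsm/kg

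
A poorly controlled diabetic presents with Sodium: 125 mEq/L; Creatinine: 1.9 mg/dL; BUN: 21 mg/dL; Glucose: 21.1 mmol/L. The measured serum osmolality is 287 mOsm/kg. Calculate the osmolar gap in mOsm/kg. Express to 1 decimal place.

8.4 mOsm/kg

Calculated osmolality = 2·Na + glucose + BUN/2.8
= 2·125 + 21.1 + 21/2.8
= 250 + 21.10 + 7.50
= 278.6 mOsm/kg ≈ 278.6 mOsm/kg
Osmolar gap = measured − calculated = 287 − 278.6 = 8.4 mOsm/kg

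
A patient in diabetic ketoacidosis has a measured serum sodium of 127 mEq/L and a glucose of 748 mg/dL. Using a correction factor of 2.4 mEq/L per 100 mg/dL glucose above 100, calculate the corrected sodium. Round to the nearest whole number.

143 mEq/L

Corrected Na = measured Na + 2.4 · (glucose − 100)/100
= 127 + 2.4 · (748 − 100)/100
= 127 + 15.6
= 142.6 mEq/L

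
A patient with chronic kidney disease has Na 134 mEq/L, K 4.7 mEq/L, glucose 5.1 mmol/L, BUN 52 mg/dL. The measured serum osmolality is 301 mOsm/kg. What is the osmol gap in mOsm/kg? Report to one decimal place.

Calculated osmolality = 2·Na + glucose + BUN/2.8
= 2·134 + 5.1 + 52/2.8
= 268 + 5.10 + 18.57
= 291.67 mOsm/kg ≈ 291.7 mOsm/kg
Osmolar gap = measured − calculated = 301 − 291.7 = 9.3 mOsm/kg

9.3 mOsm/kg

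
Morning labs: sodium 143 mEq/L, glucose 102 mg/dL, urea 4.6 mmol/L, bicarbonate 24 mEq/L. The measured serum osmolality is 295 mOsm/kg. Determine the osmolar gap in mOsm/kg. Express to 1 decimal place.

Calculated osmolality = 2·Na + glucose/18 + urea
= 2·143 + 102/18 + 4.6
= 286 + 5.67 + 4.60
= 296.27 mOsm/kg ≈ 296.3 mOsm/kg
Osmolar gap = measured − calculated = 295 − 296.3 = -1.3 mOsm/kg

-1.3 mOsm/kg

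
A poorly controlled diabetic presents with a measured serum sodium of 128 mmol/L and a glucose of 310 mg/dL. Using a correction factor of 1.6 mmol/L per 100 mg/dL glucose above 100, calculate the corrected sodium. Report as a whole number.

131 mmol/L

Corrected Na = measured Na + 1.6 · (glucose − 100)/100
= 128 + 1.6 · (310 − 100)/100
= 128 + 3.4
= 131.4 mmol/L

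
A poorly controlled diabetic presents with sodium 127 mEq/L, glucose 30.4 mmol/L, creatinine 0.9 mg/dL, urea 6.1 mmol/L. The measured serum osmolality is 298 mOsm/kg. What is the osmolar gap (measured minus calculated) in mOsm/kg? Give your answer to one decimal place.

Calculated osmolality = 2·Na + glucose + urea
= 2·127 + 30.4 + 6.1
= 254 + 30.40 + 6.10
= 290.5 mOsm/kg ≈ 290.5 mOsm/kg
Osmolar gap = measured − calculated = 298 − 290.5 = 7.5 mOsm/kg

7.5 mOsm/kg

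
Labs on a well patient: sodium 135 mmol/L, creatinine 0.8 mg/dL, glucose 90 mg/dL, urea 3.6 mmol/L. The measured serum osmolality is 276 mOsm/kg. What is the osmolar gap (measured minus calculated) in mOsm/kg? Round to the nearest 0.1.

Calculated osmolality = 2·Na + glucose/18 + urea
= 2·135 + 90/18 + 3.6
= 270 + 5 + 3.60
= 278.6 mOsm/kg ≈ 278.6 mOsm/kg
Osmolar gap = measured − calculated = 276 − 278.6 = -2.6 mOsm/kg

-2.6 mOsm/kg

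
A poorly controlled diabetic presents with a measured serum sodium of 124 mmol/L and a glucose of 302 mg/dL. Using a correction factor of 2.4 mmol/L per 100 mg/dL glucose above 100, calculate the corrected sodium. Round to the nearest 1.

129 mmol/L

Corrected Na = measured Na + 2.4 · (glucose − 100)/100
= 124 + 2.4 · (302 − 100)/100
= 124 + 4.8
= 128.8 mmol/L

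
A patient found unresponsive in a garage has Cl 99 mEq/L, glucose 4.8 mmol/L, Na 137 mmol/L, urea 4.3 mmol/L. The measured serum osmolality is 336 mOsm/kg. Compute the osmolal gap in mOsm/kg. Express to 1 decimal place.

Calculated osmolality = 2·Na + glucose + urea
= 2·137 + 4.8 + 4.3
= 274 + 4.80 + 4.30
= 283.1 mOsm/kg ≈ 283.1 mOsm/kg
Osmolar gap = measured − calculated = 336 − 283.1 = 52.9 mOsm/kg

52.9 mOsm/kg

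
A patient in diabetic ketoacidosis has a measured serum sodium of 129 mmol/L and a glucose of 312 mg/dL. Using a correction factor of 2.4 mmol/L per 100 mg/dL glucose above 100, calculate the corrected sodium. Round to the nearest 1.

134 mmol/L

Corrected Na = measured Na + 2.4 · (glucose − 100)/100
= 129 + 2.4 · (312 − 100)/100
= 129 + 5.1
= 134.1 mmol/L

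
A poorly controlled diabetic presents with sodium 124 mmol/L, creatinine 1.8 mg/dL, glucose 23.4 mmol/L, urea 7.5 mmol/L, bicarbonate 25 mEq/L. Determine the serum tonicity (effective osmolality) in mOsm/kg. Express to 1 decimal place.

271.4 mOsm/kg

Effective osmolality excludes urea (freely permeant across cell membranes):
2·Na + glucose
= 2·124 + 23.4
= 248 + 23.4
= 271.4 mOsm/kg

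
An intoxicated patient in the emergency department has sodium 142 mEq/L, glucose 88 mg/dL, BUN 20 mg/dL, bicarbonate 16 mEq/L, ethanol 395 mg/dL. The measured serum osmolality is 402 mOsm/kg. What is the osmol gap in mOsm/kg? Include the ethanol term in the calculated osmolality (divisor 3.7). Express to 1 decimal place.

-0.8 mOsm/kg

Calculated osmolality = 2·Na + glucose/18 + BUN/2.8 + ethanol/3.7
= 2·142 + 88/18 + 20/2.8 + 395/3.7
= 284 + 4.89 + 7.14 + 106.76
= 402.79 mOsm/kg ≈ 402.8 mOsm/kg
Osmolar gap = measured − calculated = 402 − 402.8 = -0.8 mOsm/kg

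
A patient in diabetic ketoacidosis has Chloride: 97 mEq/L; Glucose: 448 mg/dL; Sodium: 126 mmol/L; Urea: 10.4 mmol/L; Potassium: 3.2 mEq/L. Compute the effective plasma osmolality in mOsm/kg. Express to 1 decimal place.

276.9 mOsm/kg

Effective osmolality excludes urea (freely permeant across cell membranes):
2·Na + glucose/18
= 2·126 + 448/18
= 252 + 24.89
= 276.89 mOsm/kg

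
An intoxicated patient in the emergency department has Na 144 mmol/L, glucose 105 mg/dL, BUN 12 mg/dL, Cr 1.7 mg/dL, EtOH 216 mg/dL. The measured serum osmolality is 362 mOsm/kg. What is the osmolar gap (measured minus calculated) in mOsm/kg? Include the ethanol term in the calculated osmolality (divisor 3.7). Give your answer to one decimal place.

5.5 mOsm/kg

Calculated osmolality = 2·Na + glucose/18 + BUN/2.8 + ethanol/3.7
= 2·144 + 105/18 + 12/2.8 + 216/3.7
= 288 + 5.83 + 4.29 + 58.38
= 356.5 mOsm/kg ≈ 356.5 mOsm/kg
Osmolar gap = measured − calculated = 362 − 356.5 = 5.5 mOsm/kg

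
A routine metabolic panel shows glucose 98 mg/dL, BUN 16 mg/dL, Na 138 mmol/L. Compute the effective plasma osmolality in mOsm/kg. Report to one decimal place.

281.4 mOsm/kg

Effective osmolality excludes urea (freely permeant across cell membranes):
2·Na + glucose/18
= 2·138 + 98/18
= 276 + 5.44
= 281.44 mOsm/kg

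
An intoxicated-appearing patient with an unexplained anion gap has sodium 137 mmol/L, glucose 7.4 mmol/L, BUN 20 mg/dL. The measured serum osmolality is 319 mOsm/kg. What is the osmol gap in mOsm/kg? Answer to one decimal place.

Calculated osmolality = 2·Na + glucose + BUN/2.8
= 2·137 + 7.4 + 20/2.8
= 274 + 7.40 + 7.14
= 288.54 mOsm/kg ≈ 288.5 mOsm/kg
Osmolar gap = measured − calculated = 319 − 288.5 = 30.5 mOsm/kg

30.5 mOsm/kg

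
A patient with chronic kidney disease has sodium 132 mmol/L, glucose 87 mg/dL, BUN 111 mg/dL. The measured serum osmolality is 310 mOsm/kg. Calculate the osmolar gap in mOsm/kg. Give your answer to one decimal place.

1.5 mOsm/kg

Calculated osmolality = 2·Na + glucose/18 + BUN/2.8
= 2·132 + 87/18 + 111/2.8
= 264 + 4.83 + 39.64
= 308.47 mOsm/kg ≈ 308.5 mOsm/kg
Osmolar gap = measured − calculated = 310 − 308.5 = 1.5 mOsm/kg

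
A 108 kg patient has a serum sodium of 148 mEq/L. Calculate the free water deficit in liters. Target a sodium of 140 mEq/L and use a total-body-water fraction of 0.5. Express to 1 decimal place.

TBW = 0.5 · 108 = 54 L
Free water deficit = TBW · (Na/140 − 1)
= 54 · (148/140 − 1)
= 54 · 0.0571
= 3.08 L

3.1 L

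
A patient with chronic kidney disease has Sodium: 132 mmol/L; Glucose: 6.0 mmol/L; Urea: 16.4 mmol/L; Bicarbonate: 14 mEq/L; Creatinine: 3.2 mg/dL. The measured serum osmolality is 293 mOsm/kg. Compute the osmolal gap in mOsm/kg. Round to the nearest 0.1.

6.6 mOsm/kg

Calculated osmolality = 2·Na + glucose + urea
= 2·132 + 6 + 16.4
= 264 + 6 + 16.40
= 286.4 mOsm/kg ≈ 286.4 mOsm/kg
Osmolar gap = measured − calculated = 293 − 286.4 = 6.6 mOsm/kg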